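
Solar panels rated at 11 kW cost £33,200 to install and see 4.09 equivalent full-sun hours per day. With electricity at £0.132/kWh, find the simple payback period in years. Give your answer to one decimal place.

Daily generation = 11 kW × 4.09 h = 44.99 kWh
Annual generation = 44.99 × 365 = 16421 kWh
Annual savings = 16421 × £0.132 = £2,167.62
Payback = £33,200 / £2,167.62 = 15.3 years

15.3 years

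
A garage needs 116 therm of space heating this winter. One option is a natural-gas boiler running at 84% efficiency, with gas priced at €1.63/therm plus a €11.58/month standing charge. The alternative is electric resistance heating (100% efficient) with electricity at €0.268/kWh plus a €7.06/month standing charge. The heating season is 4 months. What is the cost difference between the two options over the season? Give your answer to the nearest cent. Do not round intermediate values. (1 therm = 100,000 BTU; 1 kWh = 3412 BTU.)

€667.96

Heat load = 116 therm × 100,000 = 11,600,000 BTU
Gas: input = 11,600,000 / 0.84 = 13,809,524 BTU = 138.1 therm → 138.1 × €1.63 = €225.10; + 4 × €11.58 standing = €271.42
Electric: 11,600,000 BTU / 3412 = 3,400 kWh → × €0.268 = €911.14; + 4 × €7.06 standing = €939.38
Difference = |€271.42 − €939.38| = €667.96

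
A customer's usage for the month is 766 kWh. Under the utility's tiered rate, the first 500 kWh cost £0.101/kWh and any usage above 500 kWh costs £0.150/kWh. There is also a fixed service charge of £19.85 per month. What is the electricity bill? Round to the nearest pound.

£110

First 500 kWh × £0.101 = £50.50
Remaining 266 kWh × £0.150 = £39.90
Energy charge = £90.40; + service £19.85 = £110.25 ≈ £110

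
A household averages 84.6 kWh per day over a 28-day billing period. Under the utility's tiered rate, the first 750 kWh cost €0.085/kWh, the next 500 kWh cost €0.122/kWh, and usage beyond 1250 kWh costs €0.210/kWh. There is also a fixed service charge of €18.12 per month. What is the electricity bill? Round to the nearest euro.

€378

Usage = 84.6 kWh/day × 28 days = 2368.8 kWh
First 750 kWh × €0.085 = €63.75
Next 500 kWh × €0.122 = €61.00
Remaining 1118.8 kWh × €0.210 = €234.95
Energy charge = €359.70; + service €18.12 = €377.82 ≈ €378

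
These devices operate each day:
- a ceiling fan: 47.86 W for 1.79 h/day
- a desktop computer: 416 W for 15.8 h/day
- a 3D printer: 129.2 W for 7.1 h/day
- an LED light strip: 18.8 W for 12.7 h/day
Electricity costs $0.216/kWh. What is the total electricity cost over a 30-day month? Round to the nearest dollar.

$51

ceiling fan: 47.86 W × 1.79 h × 30 d = 2,570 Wh = 2.57 kWh
desktop computer: 416 W × 15.8 h × 30 d = 197,184 Wh = 197.2 kWh
3D printer: 129.2 W × 7.1 h × 30 d = 27,520 Wh = 27.52 kWh
LED light strip: 18.8 W × 12.7 h × 30 d = 7,163 Wh = 7.163 kWh
Total energy = 2.57 + 197.2 + 27.52 + 7.163 = 234.4 kWh
Cost = 234.4 kWh × $0.216 = $50.64 ≈ $51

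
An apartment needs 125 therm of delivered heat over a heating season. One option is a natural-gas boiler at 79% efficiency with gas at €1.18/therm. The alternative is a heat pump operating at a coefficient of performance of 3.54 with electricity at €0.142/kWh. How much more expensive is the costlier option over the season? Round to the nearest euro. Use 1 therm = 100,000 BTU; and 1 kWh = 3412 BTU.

Heat load = 125 therm × 100,000 = 12,500,000 BTU
Gas: input = 12,500,000 / 0.79 = 15,822,785 BTU = 158.2 therm → 158.2 × €1.18 = €186.71
Heat pump: 12,500,000 BTU / 3412 = 3,664 kWh heat; / 3.54 = 1,035 kWh in → × €0.142 = €146.96
Difference = |€186.71 − €146.96| = €39.75 ≈ €40

€40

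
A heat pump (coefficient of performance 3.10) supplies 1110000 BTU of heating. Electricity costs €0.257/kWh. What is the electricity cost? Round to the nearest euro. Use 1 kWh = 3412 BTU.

Heat delivered = 1,110,000 BTU / 3412 = 325.3 kWh
Electrical input = 325.3 kWh / 3.10 = 104.9 kWh
Cost = 104.9 × €0.257/kWh = €26.97 ≈ €27

€27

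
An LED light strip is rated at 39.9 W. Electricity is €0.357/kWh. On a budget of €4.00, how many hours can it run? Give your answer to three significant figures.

281 h

Energy budget = €4.00 / €0.357 per kWh = 11.2 kWh = 11,204 Wh
Runtime = 11,204 Wh / 39.9 W = 280.8 h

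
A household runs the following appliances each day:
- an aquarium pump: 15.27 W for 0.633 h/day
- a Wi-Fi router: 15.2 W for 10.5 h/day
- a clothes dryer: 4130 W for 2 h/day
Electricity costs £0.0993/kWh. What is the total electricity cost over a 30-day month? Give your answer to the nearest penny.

aquarium pump: 15.27 W × 0.633 h × 30 d = 290 Wh = 0.29 kWh
Wi-Fi router: 15.2 W × 10.5 h × 30 d = 4,788 Wh = 4.788 kWh
clothes dryer: 4130 W × 2 h × 30 d = 247,800 Wh = 247.8 kWh
Total energy = 0.29 + 4.788 + 247.8 = 252.9 kWh
Cost = 252.9 kWh × £0.0993 = £25.11

£25.11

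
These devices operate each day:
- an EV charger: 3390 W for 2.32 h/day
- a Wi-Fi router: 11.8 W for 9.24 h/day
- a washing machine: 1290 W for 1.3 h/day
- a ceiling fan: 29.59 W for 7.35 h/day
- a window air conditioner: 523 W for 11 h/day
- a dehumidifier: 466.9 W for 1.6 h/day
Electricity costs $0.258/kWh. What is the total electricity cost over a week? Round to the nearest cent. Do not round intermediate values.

$29.56

EV charger: 3390 W × 2.32 h × 7 d = 55,054 Wh = 55.05 kWh
Wi-Fi router: 11.8 W × 9.24 h × 7 d = 763 Wh = 0.7632 kWh
washing machine: 1290 W × 1.3 h × 7 d = 11,739 Wh = 11.74 kWh
ceiling fan: 29.59 W × 7.35 h × 7 d = 1,522 Wh = 1.522 kWh
window air conditioner: 523 W × 11 h × 7 d = 40,271 Wh = 40.27 kWh
dehumidifier: 466.9 W × 1.6 h × 7 d = 5,229 Wh = 5.229 kWh
Total energy = 55.05 + 0.7632 + 11.74 + 1.522 + 40.27 + 5.229 = 114.6 kWh
Cost = 114.6 kWh × $0.258 = $29.56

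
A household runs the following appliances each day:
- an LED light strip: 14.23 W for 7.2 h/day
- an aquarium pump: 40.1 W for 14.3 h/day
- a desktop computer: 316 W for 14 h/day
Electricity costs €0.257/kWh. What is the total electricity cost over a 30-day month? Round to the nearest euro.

LED light strip: 14.23 W × 7.2 h × 30 d = 3,074 Wh = 3.074 kWh
aquarium pump: 40.1 W × 14.3 h × 30 d = 17,203 Wh = 17.2 kWh
desktop computer: 316 W × 14 h × 30 d = 132,720 Wh = 132.7 kWh
Total energy = 3.074 + 17.2 + 132.7 = 153 kWh
Cost = 153 kWh × €0.257 = €39.32 ≈ €39

€39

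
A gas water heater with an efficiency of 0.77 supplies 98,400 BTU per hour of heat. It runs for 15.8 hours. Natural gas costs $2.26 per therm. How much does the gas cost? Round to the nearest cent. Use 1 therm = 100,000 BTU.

$45.63

Heat delivered = 98,400 BTU/h × 15.8 h = 1,554,720 BTU
Gas input = 1,554,720 / 0.77 = 2,019,117 BTU
= 2,019,117 / 100,000 = 20.19 therm
Cost = 20.19 × $2.26/therm = $45.63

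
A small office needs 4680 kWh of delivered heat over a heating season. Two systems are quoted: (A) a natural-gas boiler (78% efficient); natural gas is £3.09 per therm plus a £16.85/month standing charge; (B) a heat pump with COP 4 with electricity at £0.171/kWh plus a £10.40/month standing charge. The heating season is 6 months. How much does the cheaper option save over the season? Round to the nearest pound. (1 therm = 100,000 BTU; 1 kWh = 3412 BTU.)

Heat load = 4680 kWh × 3412 = 15,968,160 BTU
Gas: input = 15,968,160 / 0.78 = 20,472,000 BTU = 204.7 therm → 204.7 × £3.09 = £632.58; + 6 × £16.85 standing = £733.68
Heat pump: 15,968,160 BTU / 3412 = 4,680 kWh heat; / 4 = 1,170 kWh in → × £0.171 = £200.07; + 6 × £10.40 standing = £262.47
Difference = |£733.68 − £262.47| = £471.21 ≈ £471

£471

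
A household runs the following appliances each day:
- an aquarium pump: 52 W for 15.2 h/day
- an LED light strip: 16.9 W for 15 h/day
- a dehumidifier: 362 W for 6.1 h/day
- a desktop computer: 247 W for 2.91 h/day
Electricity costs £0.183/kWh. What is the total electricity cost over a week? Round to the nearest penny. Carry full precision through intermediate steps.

aquarium pump: 52 W × 15.2 h × 7 d = 5,533 Wh = 5.533 kWh
LED light strip: 16.9 W × 15 h × 7 d = 1,774 Wh = 1.774 kWh
dehumidifier: 362 W × 6.1 h × 7 d = 15,457 Wh = 15.46 kWh
desktop computer: 247 W × 2.91 h × 7 d = 5,031 Wh = 5.031 kWh
Total energy = 5.533 + 1.774 + 15.46 + 5.031 = 27.8 kWh
Cost = 27.8 kWh × £0.183 = £5.09

£5.09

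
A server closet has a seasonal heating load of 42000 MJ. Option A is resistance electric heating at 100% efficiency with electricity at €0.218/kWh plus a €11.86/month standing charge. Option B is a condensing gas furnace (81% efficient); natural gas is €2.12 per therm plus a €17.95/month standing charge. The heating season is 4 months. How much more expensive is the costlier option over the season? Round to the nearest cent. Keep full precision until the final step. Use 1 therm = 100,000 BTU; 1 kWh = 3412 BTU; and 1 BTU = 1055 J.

Heat load = 42000 MJ = 42,000,000,000 J / 1055 = 39,810,427 BTU
Gas: input = 39,810,427 / 0.810 = 49,148,675 BTU = 491.5 therm → 491.5 × €2.12 = €1,041.95; + 4 × €17.95 standing = €1,113.75
Electric: 39,810,427 BTU / 3412 = 11,670 kWh → × €0.218 = €2,543.57; + 4 × €11.86 standing = €2,591.01
Difference = |€1,113.75 − €2,591.01| = €1,477.26

€1477.26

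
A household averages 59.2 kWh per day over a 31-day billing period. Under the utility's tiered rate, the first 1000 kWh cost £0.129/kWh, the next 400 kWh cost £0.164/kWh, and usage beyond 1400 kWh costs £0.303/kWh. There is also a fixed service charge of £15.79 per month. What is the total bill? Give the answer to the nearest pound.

£342

Usage = 59.2 kWh/day × 31 days = 1835.2 kWh
First 1000 kWh × £0.129 = £129.00
Next 400 kWh × £0.164 = £65.60
Remaining 435.2 kWh × £0.303 = £131.87
Energy charge = £326.47; + service £15.79 = £342.26 ≈ £342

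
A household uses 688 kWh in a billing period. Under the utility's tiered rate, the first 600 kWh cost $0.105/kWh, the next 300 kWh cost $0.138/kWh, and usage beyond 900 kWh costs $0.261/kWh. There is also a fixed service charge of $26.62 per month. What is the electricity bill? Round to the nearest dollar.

$102

First 600 kWh × $0.105 = $63.00
Next 88 kWh × $0.138 = $12.14
Remaining tier: 0 kWh (not reached)
Energy charge = $75.14; + service $26.62 = $101.76 ≈ $102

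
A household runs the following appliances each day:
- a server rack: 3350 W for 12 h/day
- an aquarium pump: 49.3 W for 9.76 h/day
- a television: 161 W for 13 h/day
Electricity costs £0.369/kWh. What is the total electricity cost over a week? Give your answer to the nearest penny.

£110.49

server rack: 3350 W × 12 h × 7 d = 281,400 Wh = 281.4 kWh
aquarium pump: 49.3 W × 9.76 h × 7 d = 3,368 Wh = 3.368 kWh
television: 161 W × 13 h × 7 d = 14,651 Wh = 14.65 kWh
Total energy = 281.4 + 3.368 + 14.65 = 299.4 kWh
Cost = 299.4 kWh × £0.369 = £110.49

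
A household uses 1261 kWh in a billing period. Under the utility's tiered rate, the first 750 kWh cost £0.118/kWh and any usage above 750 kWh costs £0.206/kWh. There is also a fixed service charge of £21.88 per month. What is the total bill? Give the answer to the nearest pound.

First 750 kWh × £0.118 = £88.50
Remaining 511 kWh × £0.206 = £105.27
Energy charge = £193.77; + service £21.88 = £215.65 ≈ £216

£216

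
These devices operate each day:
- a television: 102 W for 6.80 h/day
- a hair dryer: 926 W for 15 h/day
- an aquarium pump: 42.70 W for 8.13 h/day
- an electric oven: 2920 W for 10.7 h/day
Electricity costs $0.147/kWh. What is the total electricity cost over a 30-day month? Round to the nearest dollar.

$204

television: 102 W × 6.80 h × 30 d = 20,808 Wh = 20.81 kWh
hair dryer: 926 W × 15 h × 30 d = 416,700 Wh = 416.7 kWh
aquarium pump: 42.70 W × 8.13 h × 30 d = 10,415 Wh = 10.41 kWh
electric oven: 2920 W × 10.7 h × 30 d = 937,320 Wh = 937.3 kWh
Total energy = 20.81 + 416.7 + 10.41 + 937.3 = 1,385 kWh
Cost = 1,385 kWh × $0.147 = $203.63 ≈ $204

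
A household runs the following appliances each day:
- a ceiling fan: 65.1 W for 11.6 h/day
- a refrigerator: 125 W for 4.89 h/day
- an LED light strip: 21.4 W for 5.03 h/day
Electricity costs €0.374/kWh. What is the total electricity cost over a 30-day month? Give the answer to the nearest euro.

ceiling fan: 65.1 W × 11.6 h × 30 d = 22,655 Wh = 22.65 kWh
refrigerator: 125 W × 4.89 h × 30 d = 18,338 Wh = 18.34 kWh
LED light strip: 21.4 W × 5.03 h × 30 d = 3,229 Wh = 3.229 kWh
Total energy = 22.65 + 18.34 + 3.229 = 44.22 kWh
Cost = 44.22 kWh × €0.374 = €16.54 ≈ €17

€17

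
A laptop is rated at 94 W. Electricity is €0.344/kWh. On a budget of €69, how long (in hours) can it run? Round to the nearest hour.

Energy budget = €69 / €0.344 per kWh = 200.6 kWh = 200,581 Wh
Runtime = 200,581 Wh / 94 W = 2,134 h

2134 h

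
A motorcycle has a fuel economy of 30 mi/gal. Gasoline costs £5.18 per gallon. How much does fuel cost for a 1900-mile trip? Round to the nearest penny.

£328.07

Fuel = 1900 mi / 30 mpg = 63.33 gal
Cost = 63.33 gal × £5.18/gal = £328.07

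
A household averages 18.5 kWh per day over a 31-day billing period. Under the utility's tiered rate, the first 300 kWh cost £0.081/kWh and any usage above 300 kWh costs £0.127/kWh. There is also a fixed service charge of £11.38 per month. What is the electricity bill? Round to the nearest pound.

£70

Usage = 18.5 kWh/day × 31 days = 573.5 kWh
First 300 kWh × £0.081 = £24.30
Remaining 273.5 kWh × £0.127 = £34.73
Energy charge = £59.03; + service £11.38 = £70.41 ≈ £70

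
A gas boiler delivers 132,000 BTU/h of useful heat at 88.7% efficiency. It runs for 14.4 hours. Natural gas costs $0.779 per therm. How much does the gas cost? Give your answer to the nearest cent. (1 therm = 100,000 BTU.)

$16.69

Heat delivered = 132,000 BTU/h × 14.4 h = 1,900,800 BTU
Gas input = 1,900,800 / 0.887 = 2,142,954 BTU
= 2,142,954 / 100,000 = 21.43 therm
Cost = 21.43 × $0.779/therm = $16.69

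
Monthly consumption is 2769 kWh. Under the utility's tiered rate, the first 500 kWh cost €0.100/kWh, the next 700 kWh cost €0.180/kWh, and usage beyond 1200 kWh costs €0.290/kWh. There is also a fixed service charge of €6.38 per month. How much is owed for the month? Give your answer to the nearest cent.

€637.39

First 500 kWh × €0.100 = €50.00
Next 700 kWh × €0.180 = €126.00
Remaining 1569 kWh × €0.290 = €455.01
Energy charge = €631.01; + service €6.38 = €637.39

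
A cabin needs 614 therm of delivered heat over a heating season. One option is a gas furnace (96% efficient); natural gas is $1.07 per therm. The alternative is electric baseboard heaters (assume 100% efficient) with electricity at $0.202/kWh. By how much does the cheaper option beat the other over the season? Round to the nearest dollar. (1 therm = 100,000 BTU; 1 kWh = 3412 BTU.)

$2951

Heat load = 614 therm × 100,000 = 61,400,000 BTU
Gas: input = 61,400,000 / 0.96 = 63,958,333 BTU = 639.6 therm → 639.6 × $1.07 = $684.35
Electric: 61,400,000 BTU / 3412 = 18,000 kWh → × $0.202 = $3,635.05
Difference = |$684.35 − $3,635.05| = $2,950.70 ≈ $2951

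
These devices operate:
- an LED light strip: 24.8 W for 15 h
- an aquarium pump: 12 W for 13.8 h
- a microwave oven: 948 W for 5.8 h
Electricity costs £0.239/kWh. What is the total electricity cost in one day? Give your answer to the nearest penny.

£1.44

LED light strip: 24.8 W × 15 h = 372 Wh = 0.372 kWh
aquarium pump: 12 W × 13.8 h = 166 Wh = 0.1656 kWh
microwave oven: 948 W × 5.8 h = 5,498 Wh = 5.498 kWh
Total energy = 0.372 + 0.1656 + 5.498 = 6.036 kWh
Cost = 6.036 kWh × £0.239 = £1.44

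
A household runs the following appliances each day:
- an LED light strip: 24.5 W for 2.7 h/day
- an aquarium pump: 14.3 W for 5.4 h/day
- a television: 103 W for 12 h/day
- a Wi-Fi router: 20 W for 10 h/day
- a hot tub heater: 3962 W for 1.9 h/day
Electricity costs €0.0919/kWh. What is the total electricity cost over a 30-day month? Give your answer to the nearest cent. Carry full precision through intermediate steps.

LED light strip: 24.5 W × 2.7 h × 30 d = 1,985 Wh = 1.985 kWh
aquarium pump: 14.3 W × 5.4 h × 30 d = 2,317 Wh = 2.317 kWh
television: 103 W × 12 h × 30 d = 37,080 Wh = 37.08 kWh
Wi-Fi router: 20 W × 10 h × 30 d = 6,000 Wh = 6 kWh
hot tub heater: 3962 W × 1.9 h × 30 d = 225,834 Wh = 225.8 kWh
Total energy = 1.985 + 2.317 + 37.08 + 6 + 225.8 = 273.2 kWh
Cost = 273.2 kWh × €0.0919 = €25.11

€25.11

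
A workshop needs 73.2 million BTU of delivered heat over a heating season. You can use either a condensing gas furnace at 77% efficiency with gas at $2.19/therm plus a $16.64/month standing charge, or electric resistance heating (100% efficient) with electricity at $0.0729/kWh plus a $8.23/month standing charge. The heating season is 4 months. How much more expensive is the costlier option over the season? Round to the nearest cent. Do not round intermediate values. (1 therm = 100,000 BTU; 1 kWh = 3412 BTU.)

Heat load = 73.2 × 10⁶ BTU = 73,200,000 BTU
Gas: input = 73,200,000 / 0.770 = 95,064,935 BTU = 950.6 therm → 950.6 × $2.19 = $2,081.92; + 4 × $16.64 standing = $2,148.48
Electric: 73,200,000 BTU / 3412 = 21,450 kWh → × $0.0729 = $1,563.97; + 4 × $8.23 standing = $1,596.89
Difference = |$2,148.48 − $1,596.89| = $551.59

$551.59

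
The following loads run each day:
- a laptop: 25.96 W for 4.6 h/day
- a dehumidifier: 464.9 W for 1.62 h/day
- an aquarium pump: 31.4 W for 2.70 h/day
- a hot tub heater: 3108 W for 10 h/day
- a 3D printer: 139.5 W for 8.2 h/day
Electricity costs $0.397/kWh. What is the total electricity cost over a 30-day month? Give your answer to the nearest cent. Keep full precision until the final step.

laptop: 25.96 W × 4.6 h × 30 d = 3,582 Wh = 3.582 kWh
dehumidifier: 464.9 W × 1.62 h × 30 d = 22,594 Wh = 22.59 kWh
aquarium pump: 31.4 W × 2.70 h × 30 d = 2,543 Wh = 2.543 kWh
hot tub heater: 3108 W × 10 h × 30 d = 932,400 Wh = 932.4 kWh
3D printer: 139.5 W × 8.2 h × 30 d = 34,317 Wh = 34.32 kWh
Total energy = 3.582 + 22.59 + 2.543 + 932.4 + 34.32 = 995.4 kWh
Cost = 995.4 kWh × $0.397 = $395.19

$395.19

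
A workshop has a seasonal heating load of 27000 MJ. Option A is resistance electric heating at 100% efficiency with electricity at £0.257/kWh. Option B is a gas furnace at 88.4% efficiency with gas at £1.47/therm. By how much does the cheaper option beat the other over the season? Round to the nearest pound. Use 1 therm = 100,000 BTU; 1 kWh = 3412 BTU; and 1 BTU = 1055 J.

Heat load = 27000 MJ = 27,000,000,000 J / 1055 = 25,592,417 BTU
Gas: input = 25,592,417 / 0.884 = 28,950,698 BTU = 289.5 therm → 289.5 × £1.47 = £425.58
Electric: 25,592,417 BTU / 3412 = 7,501 kWh → × £0.257 = £1,927.68
Difference = |£425.58 − £1,927.68| = £1,502.11 ≈ £1502

£1502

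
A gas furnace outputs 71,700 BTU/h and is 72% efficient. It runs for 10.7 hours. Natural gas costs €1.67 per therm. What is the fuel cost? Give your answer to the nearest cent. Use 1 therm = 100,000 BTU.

Heat delivered = 71,700 BTU/h × 10.7 h = 767,190 BTU
Gas input = 767,190 / 0.72 = 1,065,542 BTU
= 1,065,542 / 100,000 = 10.66 therm
Cost = 10.66 × €1.67/therm = €17.79

€17.79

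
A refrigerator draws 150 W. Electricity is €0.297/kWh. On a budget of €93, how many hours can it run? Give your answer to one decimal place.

Energy budget = €93 / €0.297 per kWh = 313.1 kWh = 313,131 Wh
Runtime = 313,131 Wh / 150 W = 2,088 h

2087.5 h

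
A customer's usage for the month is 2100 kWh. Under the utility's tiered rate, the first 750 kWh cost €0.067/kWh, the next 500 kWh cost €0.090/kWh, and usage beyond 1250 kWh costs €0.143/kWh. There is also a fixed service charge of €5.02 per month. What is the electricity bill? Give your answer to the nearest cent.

First 750 kWh × €0.067 = €50.25
Next 500 kWh × €0.090 = €45.00
Remaining 850 kWh × €0.143 = €121.55
Energy charge = €216.80; + service €5.02 = €221.82

€221.82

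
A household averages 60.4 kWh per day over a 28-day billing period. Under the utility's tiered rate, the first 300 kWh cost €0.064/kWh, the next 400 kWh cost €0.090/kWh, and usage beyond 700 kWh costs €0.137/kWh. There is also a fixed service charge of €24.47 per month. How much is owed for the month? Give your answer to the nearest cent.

Usage = 60.4 kWh/day × 28 days = 1691.2 kWh
First 300 kWh × €0.064 = €19.20
Next 400 kWh × €0.090 = €36.00
Remaining 991.2 kWh × €0.137 = €135.79
Energy charge = €190.99; + service €24.47 = €215.46

€215.46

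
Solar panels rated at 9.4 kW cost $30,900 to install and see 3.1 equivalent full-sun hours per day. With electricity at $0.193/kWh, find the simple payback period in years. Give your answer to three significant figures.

Daily generation = 9.4 kW × 3.1 h = 29.14 kWh
Annual generation = 29.14 × 365 = 10636 kWh
Annual savings = 10636 × $0.193 = $2,052.77
Payback = $30,900 / $2,052.77 = 15.1 years

15.1 years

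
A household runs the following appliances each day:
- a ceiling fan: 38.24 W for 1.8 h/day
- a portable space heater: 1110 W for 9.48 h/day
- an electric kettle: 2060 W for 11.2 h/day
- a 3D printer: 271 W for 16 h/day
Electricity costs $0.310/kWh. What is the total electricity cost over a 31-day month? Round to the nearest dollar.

$365

ceiling fan: 38.24 W × 1.8 h × 31 d = 2,134 Wh = 2.134 kWh
portable space heater: 1110 W × 9.48 h × 31 d = 326,207 Wh = 326.2 kWh
electric kettle: 2060 W × 11.2 h × 31 d = 715,232 Wh = 715.2 kWh
3D printer: 271 W × 16 h × 31 d = 134,416 Wh = 134.4 kWh
Total energy = 2.134 + 326.2 + 715.2 + 134.4 = 1,178 kWh
Cost = 1,178 kWh × $0.310 = $365.18 ≈ $365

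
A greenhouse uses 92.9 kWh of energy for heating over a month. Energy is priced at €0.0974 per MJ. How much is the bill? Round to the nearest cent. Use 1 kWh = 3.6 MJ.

€32.57

92.9 kWh × (3.6 MJ/kWh) = 334.4 MJ
Cost = 334.4 MJ × €0.0974/MJ = €32.57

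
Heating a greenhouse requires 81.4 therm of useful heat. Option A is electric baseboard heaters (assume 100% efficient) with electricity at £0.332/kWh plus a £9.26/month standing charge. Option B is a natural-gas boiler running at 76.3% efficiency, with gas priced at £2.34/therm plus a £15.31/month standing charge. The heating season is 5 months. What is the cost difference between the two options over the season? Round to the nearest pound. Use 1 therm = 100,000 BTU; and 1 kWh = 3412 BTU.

£512

Heat load = 81.4 therm × 100,000 = 8,140,000 BTU
Gas: input = 8,140,000 / 0.763 = 10,668,414 BTU = 106.7 therm → 106.7 × £2.34 = £249.64; + 5 × £15.31 standing = £326.19
Electric: 8,140,000 BTU / 3412 = 2,386 kWh → × £0.332 = £792.05; + 5 × £9.26 standing = £838.35
Difference = |£326.19 − £838.35| = £512.16 ≈ £512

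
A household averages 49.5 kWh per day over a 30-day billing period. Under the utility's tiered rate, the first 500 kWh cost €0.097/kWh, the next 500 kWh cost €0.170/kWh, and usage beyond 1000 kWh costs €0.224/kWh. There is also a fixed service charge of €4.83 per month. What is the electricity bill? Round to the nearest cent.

€246.97

Usage = 49.5 kWh/day × 30 days = 1485 kWh
First 500 kWh × €0.097 = €48.50
Next 500 kWh × €0.170 = €85.00
Remaining 485 kWh × €0.224 = €108.64
Energy charge = €242.14; + service €4.83 = €246.97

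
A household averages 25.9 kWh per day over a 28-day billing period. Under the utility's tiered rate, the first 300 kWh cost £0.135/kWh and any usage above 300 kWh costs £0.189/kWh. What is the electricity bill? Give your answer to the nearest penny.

£120.86

Usage = 25.9 kWh/day × 28 days = 725.2 kWh
First 300 kWh × £0.135 = £40.50
Remaining 425.2 kWh × £0.189 = £80.36
Total = £120.86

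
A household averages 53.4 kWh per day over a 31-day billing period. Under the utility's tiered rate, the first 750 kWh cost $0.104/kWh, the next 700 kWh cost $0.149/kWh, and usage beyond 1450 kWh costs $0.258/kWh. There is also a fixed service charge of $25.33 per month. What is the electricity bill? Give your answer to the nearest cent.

$260.62

Usage = 53.4 kWh/day × 31 days = 1655.4 kWh
First 750 kWh × $0.104 = $78.00
Next 700 kWh × $0.149 = $104.30
Remaining 205.4 kWh × $0.258 = $52.99
Energy charge = $235.29; + service $25.33 = $260.62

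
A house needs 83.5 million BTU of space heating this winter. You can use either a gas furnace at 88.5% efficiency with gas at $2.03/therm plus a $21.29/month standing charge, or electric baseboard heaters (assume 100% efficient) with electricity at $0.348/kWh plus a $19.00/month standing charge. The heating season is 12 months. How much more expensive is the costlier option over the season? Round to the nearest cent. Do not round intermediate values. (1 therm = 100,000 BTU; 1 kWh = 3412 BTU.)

Heat load = 83.5 × 10⁶ BTU = 83,500,000 BTU
Gas: input = 83,500,000 / 0.885 = 94,350,282 BTU = 943.5 therm → 943.5 × $2.03 = $1,915.31; + 12 × $21.29 standing = $2,170.79
Electric: 83,500,000 BTU / 3412 = 24,470 kWh → × $0.348 = $8,516.41; + 12 × $19.00 standing = $8,744.41
Difference = |$2,170.79 − $8,744.41| = $6,573.62

$6573.62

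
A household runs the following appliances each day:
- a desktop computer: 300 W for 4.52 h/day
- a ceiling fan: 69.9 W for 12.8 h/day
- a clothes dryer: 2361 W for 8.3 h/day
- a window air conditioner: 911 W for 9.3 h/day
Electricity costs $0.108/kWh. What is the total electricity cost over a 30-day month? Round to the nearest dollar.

desktop computer: 300 W × 4.52 h × 30 d = 40,680 Wh = 40.68 kWh
ceiling fan: 69.9 W × 12.8 h × 30 d = 26,842 Wh = 26.84 kWh
clothes dryer: 2361 W × 8.3 h × 30 d = 587,889 Wh = 587.9 kWh
window air conditioner: 911 W × 9.3 h × 30 d = 254,169 Wh = 254.2 kWh
Total energy = 40.68 + 26.84 + 587.9 + 254.2 = 909.6 kWh
Cost = 909.6 kWh × $0.108 = $98.23 ≈ $98

$98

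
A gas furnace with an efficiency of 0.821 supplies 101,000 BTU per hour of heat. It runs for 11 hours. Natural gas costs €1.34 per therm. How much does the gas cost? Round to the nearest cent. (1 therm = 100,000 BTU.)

Heat delivered = 101,000 BTU/h × 11 h = 1,111,000 BTU
Gas input = 1,111,000 / 0.821 = 1,353,228 BTU
= 1,353,228 / 100,000 = 13.53 therm
Cost = 13.53 × €1.34/therm = €18.13

€18.13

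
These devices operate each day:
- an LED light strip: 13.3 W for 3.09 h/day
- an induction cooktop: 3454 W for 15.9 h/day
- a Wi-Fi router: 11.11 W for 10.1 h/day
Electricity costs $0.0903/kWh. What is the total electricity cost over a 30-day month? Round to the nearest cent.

$149.19

LED light strip: 13.3 W × 3.09 h × 30 d = 1,233 Wh = 1.233 kWh
induction cooktop: 3454 W × 15.9 h × 30 d = 1,647,558 Wh = 1,648 kWh
Wi-Fi router: 11.11 W × 10.1 h × 30 d = 3,366 Wh = 3.366 kWh
Total energy = 1.233 + 1,648 + 3.366 = 1,652 kWh
Cost = 1,652 kWh × $0.0903 = $149.19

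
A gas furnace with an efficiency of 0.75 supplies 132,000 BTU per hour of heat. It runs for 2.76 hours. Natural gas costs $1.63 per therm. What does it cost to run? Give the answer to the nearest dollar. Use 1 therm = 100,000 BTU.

$8

Heat delivered = 132,000 BTU/h × 2.76 h = 364,320 BTU
Gas input = 364,320 / 0.75 = 485,760 BTU
= 485,760 / 100,000 = 4.858 therm
Cost = 4.858 × $1.63/therm = $7.92 ≈ $8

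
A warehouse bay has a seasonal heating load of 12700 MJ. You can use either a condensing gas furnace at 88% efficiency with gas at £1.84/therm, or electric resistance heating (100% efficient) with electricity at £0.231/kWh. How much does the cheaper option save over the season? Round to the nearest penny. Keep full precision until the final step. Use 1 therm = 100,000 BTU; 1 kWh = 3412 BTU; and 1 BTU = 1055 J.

Heat load = 12700 MJ = 12,700,000,000 J / 1055 = 12,037,915 BTU
Gas: input = 12,037,915 / 0.88 = 13,679,449 BTU = 136.8 therm → 136.8 × £1.84 = £251.70
Electric: 12,037,915 BTU / 3412 = 3,528 kWh → × £0.231 = £814.99
Difference = |£251.70 − £814.99| = £563.29

£563.29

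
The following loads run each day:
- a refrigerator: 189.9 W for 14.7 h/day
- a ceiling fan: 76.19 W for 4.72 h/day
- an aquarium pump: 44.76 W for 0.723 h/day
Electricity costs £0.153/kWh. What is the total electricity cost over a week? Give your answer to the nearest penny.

refrigerator: 189.9 W × 14.7 h × 7 d = 19,541 Wh = 19.54 kWh
ceiling fan: 76.19 W × 4.72 h × 7 d = 2,517 Wh = 2.517 kWh
aquarium pump: 44.76 W × 0.723 h × 7 d = 227 Wh = 0.2265 kWh
Total energy = 19.54 + 2.517 + 0.2265 = 22.28 kWh
Cost = 22.28 kWh × £0.153 = £3.41

£3.41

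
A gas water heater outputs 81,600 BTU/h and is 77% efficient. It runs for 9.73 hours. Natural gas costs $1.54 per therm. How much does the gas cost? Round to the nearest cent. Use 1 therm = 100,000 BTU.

$15.88

Heat delivered = 81,600 BTU/h × 9.73 h = 793,968 BTU
Gas input = 793,968 / 0.77 = 1,031,127 BTU
= 1,031,127 / 100,000 = 10.31 therm
Cost = 10.31 × $1.54/therm = $15.88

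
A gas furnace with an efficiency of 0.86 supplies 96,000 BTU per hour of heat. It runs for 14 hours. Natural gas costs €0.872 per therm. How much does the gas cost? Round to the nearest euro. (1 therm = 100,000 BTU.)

Heat delivered = 96,000 BTU/h × 14 h = 1,344,000 BTU
Gas input = 1,344,000 / 0.86 = 1,562,791 BTU
= 1,562,791 / 100,000 = 15.63 therm
Cost = 15.63 × €0.872/therm = €13.63 ≈ €14

€14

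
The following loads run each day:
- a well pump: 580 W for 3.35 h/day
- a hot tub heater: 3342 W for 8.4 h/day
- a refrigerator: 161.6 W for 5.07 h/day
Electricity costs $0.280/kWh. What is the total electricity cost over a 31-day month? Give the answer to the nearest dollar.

$268

well pump: 580 W × 3.35 h × 31 d = 60,233 Wh = 60.23 kWh
hot tub heater: 3342 W × 8.4 h × 31 d = 870,257 Wh = 870.3 kWh
refrigerator: 161.6 W × 5.07 h × 31 d = 25,399 Wh = 25.4 kWh
Total energy = 60.23 + 870.3 + 25.4 = 955.9 kWh
Cost = 955.9 kWh × $0.280 = $267.65 ≈ $268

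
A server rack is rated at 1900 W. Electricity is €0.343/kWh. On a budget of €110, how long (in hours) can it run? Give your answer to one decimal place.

Energy budget = €110 / €0.343 per kWh = 320.7 kWh = 320,700 Wh
Runtime = 320,700 Wh / 1900 W = 168.8 h

168.8 h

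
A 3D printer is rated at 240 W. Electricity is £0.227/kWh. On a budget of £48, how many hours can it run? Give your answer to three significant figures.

Energy budget = £48 / £0.227 per kWh = 211.5 kWh = 211,454 Wh
Runtime = 211,454 Wh / 240 W = 881.1 h

881 h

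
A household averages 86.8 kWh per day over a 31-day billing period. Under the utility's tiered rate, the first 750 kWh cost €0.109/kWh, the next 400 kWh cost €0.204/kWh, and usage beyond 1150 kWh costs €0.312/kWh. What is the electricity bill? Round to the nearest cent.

Usage = 86.8 kWh/day × 31 days = 2690.8 kWh
First 750 kWh × €0.109 = €81.75
Next 400 kWh × €0.204 = €81.60
Remaining 1540.8 kWh × €0.312 = €480.73
Total = €644.08

€644.08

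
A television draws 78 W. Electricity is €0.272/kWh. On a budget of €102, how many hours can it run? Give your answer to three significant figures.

Energy budget = €102 / €0.272 per kWh = 375 kWh = 375,000 Wh
Runtime = 375,000 Wh / 78 W = 4,808 h

4810 h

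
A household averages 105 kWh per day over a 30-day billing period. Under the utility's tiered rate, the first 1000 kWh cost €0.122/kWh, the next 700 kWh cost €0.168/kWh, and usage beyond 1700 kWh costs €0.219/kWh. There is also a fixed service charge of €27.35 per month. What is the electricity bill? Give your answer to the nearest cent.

Usage = 105 kWh/day × 30 days = 3150 kWh
First 1000 kWh × €0.122 = €122.00
Next 700 kWh × €0.168 = €117.60
Remaining 1450 kWh × €0.219 = €317.55
Energy charge = €557.15; + service €27.35 = €584.50

€584.50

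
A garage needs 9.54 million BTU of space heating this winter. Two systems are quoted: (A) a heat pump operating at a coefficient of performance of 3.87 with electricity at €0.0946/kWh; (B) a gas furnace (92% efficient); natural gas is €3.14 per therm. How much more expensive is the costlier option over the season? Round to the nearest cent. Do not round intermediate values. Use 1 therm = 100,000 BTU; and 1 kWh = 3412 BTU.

€257.26

Heat load = 9.54 × 10⁶ BTU = 9,540,000 BTU
Gas: input = 9,540,000 / 0.92 = 10,369,565 BTU = 103.7 therm → 103.7 × €3.14 = €325.60
Heat pump: 9,540,000 BTU / 3412 = 2,796 kWh heat; / 3.87 = 722.5 kWh in → × €0.0946 = €68.35
Difference = |€325.60 − €68.35| = €257.26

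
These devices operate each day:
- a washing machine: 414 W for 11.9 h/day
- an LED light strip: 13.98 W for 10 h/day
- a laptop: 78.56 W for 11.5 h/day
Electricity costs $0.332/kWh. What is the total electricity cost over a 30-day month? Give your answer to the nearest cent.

$59.46

washing machine: 414 W × 11.9 h × 30 d = 147,798 Wh = 147.8 kWh
LED light strip: 13.98 W × 10 h × 30 d = 4,194 Wh = 4.194 kWh
laptop: 78.56 W × 11.5 h × 30 d = 27,103 Wh = 27.1 kWh
Total energy = 147.8 + 4.194 + 27.1 = 179.1 kWh
Cost = 179.1 kWh × $0.332 = $59.46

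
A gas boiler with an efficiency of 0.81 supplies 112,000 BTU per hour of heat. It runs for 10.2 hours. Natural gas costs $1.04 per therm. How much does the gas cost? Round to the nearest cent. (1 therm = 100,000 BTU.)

Heat delivered = 112,000 BTU/h × 10.2 h = 1,142,400 BTU
Gas input = 1,142,400 / 0.81 = 1,410,370 BTU
= 1,410,370 / 100,000 = 14.1 therm
Cost = 14.1 × $1.04/therm = $14.67

$14.67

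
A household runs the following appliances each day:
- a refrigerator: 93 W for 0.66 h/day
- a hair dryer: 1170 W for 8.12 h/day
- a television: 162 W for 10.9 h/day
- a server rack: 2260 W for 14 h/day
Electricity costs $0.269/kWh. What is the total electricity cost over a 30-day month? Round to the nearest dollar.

$347

refrigerator: 93 W × 0.66 h × 30 d = 1,841 Wh = 1.841 kWh
hair dryer: 1170 W × 8.12 h × 30 d = 285,012 Wh = 285 kWh
television: 162 W × 10.9 h × 30 d = 52,974 Wh = 52.97 kWh
server rack: 2260 W × 14 h × 30 d = 949,200 Wh = 949.2 kWh
Total energy = 1.841 + 285 + 52.97 + 949.2 = 1,289 kWh
Cost = 1,289 kWh × $0.269 = $346.75 ≈ $347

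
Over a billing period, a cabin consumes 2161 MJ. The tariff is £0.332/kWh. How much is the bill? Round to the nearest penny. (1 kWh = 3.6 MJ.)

2161 MJ × (0.27778 kWh/MJ) = 600.3 kWh
Cost = 600.3 kWh × £0.332/kWh = £199.29

£199.29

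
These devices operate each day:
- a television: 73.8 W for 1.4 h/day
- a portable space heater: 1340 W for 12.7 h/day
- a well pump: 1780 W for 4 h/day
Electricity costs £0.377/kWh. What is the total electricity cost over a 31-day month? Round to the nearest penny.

television: 73.8 W × 1.4 h × 31 d = 3,203 Wh = 3.203 kWh
portable space heater: 1340 W × 12.7 h × 31 d = 527,558 Wh = 527.6 kWh
well pump: 1780 W × 4 h × 31 d = 220,720 Wh = 220.7 kWh
Total energy = 3.203 + 527.6 + 220.7 = 751.5 kWh
Cost = 751.5 kWh × £0.377 = £283.31

£283.31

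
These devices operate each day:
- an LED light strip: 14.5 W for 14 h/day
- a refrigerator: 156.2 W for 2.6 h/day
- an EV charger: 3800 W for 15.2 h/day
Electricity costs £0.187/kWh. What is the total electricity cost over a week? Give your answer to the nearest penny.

£76.41

LED light strip: 14.5 W × 14 h × 7 d = 1,421 Wh = 1.421 kWh
refrigerator: 156.2 W × 2.6 h × 7 d = 2,843 Wh = 2.843 kWh
EV charger: 3800 W × 15.2 h × 7 d = 404,320 Wh = 404.3 kWh
Total energy = 1.421 + 2.843 + 404.3 = 408.6 kWh
Cost = 408.6 kWh × £0.187 = £76.41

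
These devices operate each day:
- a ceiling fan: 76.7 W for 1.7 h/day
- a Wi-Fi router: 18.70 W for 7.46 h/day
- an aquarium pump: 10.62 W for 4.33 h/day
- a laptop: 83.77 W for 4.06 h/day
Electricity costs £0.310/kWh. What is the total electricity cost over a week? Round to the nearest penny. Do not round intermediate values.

ceiling fan: 76.7 W × 1.7 h × 7 d = 913 Wh = 0.9127 kWh
Wi-Fi router: 18.70 W × 7.46 h × 7 d = 977 Wh = 0.9765 kWh
aquarium pump: 10.62 W × 4.33 h × 7 d = 322 Wh = 0.3219 kWh
laptop: 83.77 W × 4.06 h × 7 d = 2,381 Wh = 2.381 kWh
Total energy = 0.9127 + 0.9765 + 0.3219 + 2.381 = 4.592 kWh
Cost = 4.592 kWh × £0.310 = £1.42

£1.42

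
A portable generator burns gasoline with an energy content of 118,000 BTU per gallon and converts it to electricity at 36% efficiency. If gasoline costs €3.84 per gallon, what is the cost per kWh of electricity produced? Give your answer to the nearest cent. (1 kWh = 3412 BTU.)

€0.31

Electrical output per gallon = 118,000 BTU × 0.36 / 3412 BTU/kWh = 12.45 kWh
Cost per kWh = €3.84 / 12.45 kWh = €0.308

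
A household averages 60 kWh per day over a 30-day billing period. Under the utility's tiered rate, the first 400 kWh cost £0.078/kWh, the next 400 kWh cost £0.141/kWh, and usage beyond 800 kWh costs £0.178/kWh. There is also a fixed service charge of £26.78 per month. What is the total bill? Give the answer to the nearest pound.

£292

Usage = 60 kWh/day × 30 days = 1800 kWh
First 400 kWh × £0.078 = £31.20
Next 400 kWh × £0.141 = £56.40
Remaining 1000 kWh × £0.178 = £178.00
Energy charge = £265.60; + service £26.78 = £292.38 ≈ £292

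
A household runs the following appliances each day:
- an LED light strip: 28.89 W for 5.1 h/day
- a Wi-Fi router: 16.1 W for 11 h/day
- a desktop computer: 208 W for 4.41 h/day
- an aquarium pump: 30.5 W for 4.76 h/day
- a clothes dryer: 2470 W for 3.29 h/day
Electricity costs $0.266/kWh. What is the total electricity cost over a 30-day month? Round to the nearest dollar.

LED light strip: 28.89 W × 5.1 h × 30 d = 4,420 Wh = 4.42 kWh
Wi-Fi router: 16.1 W × 11 h × 30 d = 5,313 Wh = 5.313 kWh
desktop computer: 208 W × 4.41 h × 30 d = 27,518 Wh = 27.52 kWh
aquarium pump: 30.5 W × 4.76 h × 30 d = 4,355 Wh = 4.355 kWh
clothes dryer: 2470 W × 3.29 h × 30 d = 243,789 Wh = 243.8 kWh
Total energy = 4.42 + 5.313 + 27.52 + 4.355 + 243.8 = 285.4 kWh
Cost = 285.4 kWh × $0.266 = $75.92 ≈ $76

$76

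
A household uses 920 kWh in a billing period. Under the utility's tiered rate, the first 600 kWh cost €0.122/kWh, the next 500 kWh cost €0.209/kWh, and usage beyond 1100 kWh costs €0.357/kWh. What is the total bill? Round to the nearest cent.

€140.08

First 600 kWh × €0.122 = €73.20
Next 320 kWh × €0.209 = €66.88
Remaining tier: 0 kWh (not reached)
Total = €140.08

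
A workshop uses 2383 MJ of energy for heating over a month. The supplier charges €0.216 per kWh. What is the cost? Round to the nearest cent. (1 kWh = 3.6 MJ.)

2383 MJ × (0.27778 kWh/MJ) = 661.9 kWh
Cost = 661.9 kWh × €0.216/kWh = €142.98

€142.98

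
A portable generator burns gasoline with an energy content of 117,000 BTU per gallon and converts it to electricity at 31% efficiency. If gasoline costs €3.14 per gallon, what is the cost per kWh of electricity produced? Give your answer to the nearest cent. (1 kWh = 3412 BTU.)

Electrical output per gallon = 117,000 BTU × 0.31 / 3412 BTU/kWh = 10.63 kWh
Cost per kWh = €3.14 / 10.63 kWh = €0.295

€0.30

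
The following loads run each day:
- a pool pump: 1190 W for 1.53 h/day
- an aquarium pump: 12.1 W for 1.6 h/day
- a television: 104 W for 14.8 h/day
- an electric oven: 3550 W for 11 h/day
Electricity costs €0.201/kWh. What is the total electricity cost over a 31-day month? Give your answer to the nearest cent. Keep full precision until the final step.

€264.38

pool pump: 1190 W × 1.53 h × 31 d = 56,442 Wh = 56.44 kWh
aquarium pump: 12.1 W × 1.6 h × 31 d = 600 Wh = 0.6002 kWh
television: 104 W × 14.8 h × 31 d = 47,715 Wh = 47.72 kWh
electric oven: 3550 W × 11 h × 31 d = 1,210,550 Wh = 1,211 kWh
Total energy = 56.44 + 0.6002 + 47.72 + 1,211 = 1,315 kWh
Cost = 1,315 kWh × €0.201 = €264.38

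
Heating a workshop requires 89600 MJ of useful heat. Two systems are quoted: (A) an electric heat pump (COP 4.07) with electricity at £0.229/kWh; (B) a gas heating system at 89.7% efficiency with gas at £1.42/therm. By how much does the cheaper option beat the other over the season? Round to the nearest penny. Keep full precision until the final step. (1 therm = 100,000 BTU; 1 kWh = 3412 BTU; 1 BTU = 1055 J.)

£56.04

Heat load = 89600 MJ = 89,600,000,000 J / 1055 = 84,928,910 BTU
Gas: input = 84,928,910 / 0.897 = 94,681,059 BTU = 946.8 therm → 946.8 × £1.42 = £1,344.47
Heat pump: 84,928,910 BTU / 3412 = 24,890 kWh heat; / 4.07 = 6,116 kWh in → × £0.229 = £1,400.51
Difference = |£1,344.47 − £1,400.51| = £56.04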